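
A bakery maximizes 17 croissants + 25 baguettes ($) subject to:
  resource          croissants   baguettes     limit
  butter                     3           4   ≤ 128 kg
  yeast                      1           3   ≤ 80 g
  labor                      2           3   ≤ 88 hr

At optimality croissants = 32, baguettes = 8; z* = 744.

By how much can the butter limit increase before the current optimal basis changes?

Binding constraints: butter, labor. The basis is B = [[3,4],[2,3]] with det 1.
Per unit increase in butter, x* moves by d = (3, -2).
The basis stays optimal until baguettes reaches 0; allowable increase = 4 kg.

4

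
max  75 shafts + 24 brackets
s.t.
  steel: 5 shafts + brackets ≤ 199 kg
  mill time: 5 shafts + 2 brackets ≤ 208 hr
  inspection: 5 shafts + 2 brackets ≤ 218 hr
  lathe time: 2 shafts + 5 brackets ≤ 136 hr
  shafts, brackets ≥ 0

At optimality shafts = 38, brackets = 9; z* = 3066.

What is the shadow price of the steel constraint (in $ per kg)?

At the optimum: steel uses 199 of 199 (binding); mill time uses 208 of 208 (binding); inspection uses 208 of 218 (slack = 10); lathe time uses 121 of 136 (slack = 15).
Slack constraints have shadow price 0 (complementary slackness).
The binding rows give the dual system: 5·y_steel + 5·y_mill time = 75 and 1·y_steel + 2·y_mill time = 24.
Solving: y_steel = 6, y_mill time = 9.
Shadow price of steel = 6.

6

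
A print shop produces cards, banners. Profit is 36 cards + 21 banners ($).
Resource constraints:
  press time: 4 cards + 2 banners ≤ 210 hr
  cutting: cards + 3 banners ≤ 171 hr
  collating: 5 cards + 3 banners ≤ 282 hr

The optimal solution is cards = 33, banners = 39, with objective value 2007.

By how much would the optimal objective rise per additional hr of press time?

At the optimum: press time uses 210 of 210 (binding); cutting uses 150 of 171 (slack = 21); collating uses 282 of 282 (binding).
Since cutting is not tight, its dual is 0.
Dual feasibility on the basic columns requires 4·y_press time + 5·y_collating = 36, 2·y_press time + 3·y_collating = 21.
→ y_press time = 1.5 and y_collating = 6.
Shadow price of press time = 1.5.

1.5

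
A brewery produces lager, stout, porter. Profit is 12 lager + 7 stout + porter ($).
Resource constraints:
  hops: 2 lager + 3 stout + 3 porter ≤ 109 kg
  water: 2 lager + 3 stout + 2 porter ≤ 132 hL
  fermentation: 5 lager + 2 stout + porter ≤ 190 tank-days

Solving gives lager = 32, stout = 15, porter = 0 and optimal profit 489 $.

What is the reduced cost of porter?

Binding: hops and fermentation. Non-binding: water (23 unused).
Since water is not tight, its dual is 0.
The binding rows give the dual system: 2·y_hops + 5·y_fermentation = 12 and 3·y_hops + 2·y_fermentation = 7.
Solving: y_hops = 1, y_fermentation = 2.
Reduced cost of porter: c₃ − yᵀa₃ = 1 − (1·3 + 2·1) = 1 − 5 = -4.

-4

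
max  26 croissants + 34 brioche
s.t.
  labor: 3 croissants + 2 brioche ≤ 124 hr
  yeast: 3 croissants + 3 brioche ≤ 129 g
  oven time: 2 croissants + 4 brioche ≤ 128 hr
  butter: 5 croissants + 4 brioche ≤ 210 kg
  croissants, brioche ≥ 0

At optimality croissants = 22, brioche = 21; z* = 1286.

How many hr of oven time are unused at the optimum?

oven time used = 2·22 + 4·21 = 128; slack = 128 − 128 = 0.

0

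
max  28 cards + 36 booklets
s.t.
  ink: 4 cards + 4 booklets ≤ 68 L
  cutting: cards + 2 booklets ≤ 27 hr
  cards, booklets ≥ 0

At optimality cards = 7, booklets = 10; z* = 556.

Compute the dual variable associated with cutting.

Both ink and cutting are binding at x*.
The binding rows give the dual system: 4·y_ink + 1·y_cutting = 28 and 4·y_ink + 2·y_cutting = 36.
This yields shadow prices y_ink = 5, y_cutting = 8.
Shadow price of cutting = 8.

8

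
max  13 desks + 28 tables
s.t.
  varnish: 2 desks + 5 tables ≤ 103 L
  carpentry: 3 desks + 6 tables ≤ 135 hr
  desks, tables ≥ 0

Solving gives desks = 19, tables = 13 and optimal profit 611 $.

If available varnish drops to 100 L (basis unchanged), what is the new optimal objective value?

605

At the optimum: varnish uses 103 of 103 (binding); carpentry uses 135 of 135 (binding).
From A_Bᵀ y = c: 2·y_varnish + 3·y_carpentry = 13; 5·y_varnish + 6·y_carpentry = 28.
Solving: y_varnish = 2, y_carpentry = 3.
Δz = y_varnish·Δb = 2 × (-3) = -6, so new z* = 611 − 6 = 605.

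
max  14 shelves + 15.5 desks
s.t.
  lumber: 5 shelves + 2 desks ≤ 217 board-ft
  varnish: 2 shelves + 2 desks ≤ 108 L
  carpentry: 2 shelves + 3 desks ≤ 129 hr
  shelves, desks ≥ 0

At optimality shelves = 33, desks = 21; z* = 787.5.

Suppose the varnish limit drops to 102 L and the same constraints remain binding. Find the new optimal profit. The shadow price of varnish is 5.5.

Δb = -6, so new z* = 787.5 + (5.5)·(-6) = 787.5 − 33 = 754.5.

754.5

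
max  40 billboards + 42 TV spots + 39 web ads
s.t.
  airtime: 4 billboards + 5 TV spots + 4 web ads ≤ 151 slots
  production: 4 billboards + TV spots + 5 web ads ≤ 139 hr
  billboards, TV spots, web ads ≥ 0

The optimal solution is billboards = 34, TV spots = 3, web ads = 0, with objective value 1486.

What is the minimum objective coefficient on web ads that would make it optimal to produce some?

Check each constraint at x*: airtime 151/151 (tight); production 139/139 (tight).
The binding rows give the dual system: 4·y_airtime + 4·y_production = 40 and 5·y_airtime + 1·y_production = 42.
→ y_airtime = 8 and y_production = 2.
web ads enters the basis when its profit ≥ yᵀa₃ = 8·4 + 2·5 = 42.

42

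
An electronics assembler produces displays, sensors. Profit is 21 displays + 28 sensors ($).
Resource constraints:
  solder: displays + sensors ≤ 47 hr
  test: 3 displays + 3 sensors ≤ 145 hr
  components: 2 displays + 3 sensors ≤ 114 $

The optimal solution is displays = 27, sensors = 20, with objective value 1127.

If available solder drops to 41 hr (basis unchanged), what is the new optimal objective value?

Check each constraint at x*: solder 47/47 (tight); test 141/145 (slack 4); components 114/114 (tight).
By complementary slackness, y = 0 for the non-binding constraint.
The binding rows give the dual system: 1·y_solder + 2·y_components = 21 and 1·y_solder + 3·y_components = 28.
→ y_solder = 7 and y_components = 7.
Δz = y_solder·Δb = 7 × (-6) = -42, so new z* = 1127 − 42 = 1085.

1085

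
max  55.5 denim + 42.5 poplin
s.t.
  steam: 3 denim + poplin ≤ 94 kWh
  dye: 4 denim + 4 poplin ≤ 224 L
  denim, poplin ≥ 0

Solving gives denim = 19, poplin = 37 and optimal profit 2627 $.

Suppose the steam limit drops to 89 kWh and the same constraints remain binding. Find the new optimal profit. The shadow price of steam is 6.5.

Δb = -5, so new z* = 2627 + (6.5)·(-5) = 2627 − 32.5 = 2594.5.

2594.5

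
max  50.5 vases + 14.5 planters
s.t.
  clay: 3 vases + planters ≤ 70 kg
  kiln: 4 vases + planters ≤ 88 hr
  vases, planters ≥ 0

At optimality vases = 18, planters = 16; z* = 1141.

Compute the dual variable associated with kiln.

At the optimum: clay uses 70 of 70 (binding); kiln uses 88 of 88 (binding).
Dual feasibility on the basic columns requires 3·y_clay + 4·y_kiln = 50.5, 1·y_clay + 1·y_kiln = 14.5.
Solving: y_clay = 7.5, y_kiln = 7.
Shadow price of kiln = 7.

7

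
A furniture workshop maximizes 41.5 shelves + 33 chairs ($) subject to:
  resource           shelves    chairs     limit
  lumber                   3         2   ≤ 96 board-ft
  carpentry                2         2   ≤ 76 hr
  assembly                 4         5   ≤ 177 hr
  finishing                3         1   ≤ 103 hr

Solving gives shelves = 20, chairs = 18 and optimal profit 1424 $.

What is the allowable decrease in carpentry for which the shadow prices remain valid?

12

Binding constraints: lumber, carpentry. The basis is B = [[3,2],[2,2]] with det 2.
Per unit decrease in carpentry, x* moves by d = (1, -1.5).
The basis stays optimal until chairs reaches 0; allowable decrease = 12 hr.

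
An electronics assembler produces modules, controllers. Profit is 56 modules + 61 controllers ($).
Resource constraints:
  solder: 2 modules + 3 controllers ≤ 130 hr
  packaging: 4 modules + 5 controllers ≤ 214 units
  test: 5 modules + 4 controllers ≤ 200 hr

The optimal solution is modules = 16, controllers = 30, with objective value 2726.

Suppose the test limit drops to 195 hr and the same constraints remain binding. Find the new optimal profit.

Binding: packaging and test. Non-binding: solder (8 unused).
By complementary slackness, y = 0 for the non-binding constraint.
The binding rows give the dual system: 4·y_packaging + 5·y_test = 56 and 5·y_packaging + 4·y_test = 61.
→ y_packaging = 9 and y_test = 4.
Δz = y_test·Δb = 4 × (-5) = -20, so new z* = 2726 − 20 = 2706.

2706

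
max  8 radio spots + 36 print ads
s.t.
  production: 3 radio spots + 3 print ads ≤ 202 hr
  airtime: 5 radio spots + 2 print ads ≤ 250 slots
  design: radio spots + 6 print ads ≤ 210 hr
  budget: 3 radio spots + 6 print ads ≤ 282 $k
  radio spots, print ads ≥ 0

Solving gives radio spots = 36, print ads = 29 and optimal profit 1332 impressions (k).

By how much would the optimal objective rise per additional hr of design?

5

Check each constraint at x*: production 195/202 (slack 7); airtime 238/250 (slack 12); design 210/210 (tight); budget 282/282 (tight).
Slack constraints have shadow price 0 (complementary slackness).
From A_Bᵀ y = c: 1·y_design + 3·y_budget = 8; 6·y_design + 6·y_budget = 36.
This yields shadow prices y_design = 5, y_budget = 1.
Shadow price of design = 5.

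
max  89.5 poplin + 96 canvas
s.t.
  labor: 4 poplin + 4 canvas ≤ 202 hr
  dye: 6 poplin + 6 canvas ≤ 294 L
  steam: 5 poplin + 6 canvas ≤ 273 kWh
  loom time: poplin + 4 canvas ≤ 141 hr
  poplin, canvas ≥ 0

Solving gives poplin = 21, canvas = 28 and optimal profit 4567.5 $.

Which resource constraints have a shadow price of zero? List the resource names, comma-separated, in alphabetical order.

labor, loom time

labor: 196/202 (slack 6)
dye: 294/294 (binding)
steam: 273/273 (binding)
loom time: 133/141 (slack 8)
By complementary slackness, a constraint with positive slack has shadow price 0 → labor, loom time.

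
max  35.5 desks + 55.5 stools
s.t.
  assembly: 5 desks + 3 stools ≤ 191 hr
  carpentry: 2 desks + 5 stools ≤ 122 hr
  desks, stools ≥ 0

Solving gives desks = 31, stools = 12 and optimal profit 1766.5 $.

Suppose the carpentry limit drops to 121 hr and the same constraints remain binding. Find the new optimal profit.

Both assembly and carpentry are binding at x*.
Dual feasibility on the basic columns requires 5·y_assembly + 2·y_carpentry = 35.5, 3·y_assembly + 5·y_carpentry = 55.5.
This yields shadow prices y_assembly = 3.5, y_carpentry = 9.
Δz = y_carpentry·Δb = 9 × (-1) = -9, so new z* = 1766.5 − 9 = 1757.5.

1757.5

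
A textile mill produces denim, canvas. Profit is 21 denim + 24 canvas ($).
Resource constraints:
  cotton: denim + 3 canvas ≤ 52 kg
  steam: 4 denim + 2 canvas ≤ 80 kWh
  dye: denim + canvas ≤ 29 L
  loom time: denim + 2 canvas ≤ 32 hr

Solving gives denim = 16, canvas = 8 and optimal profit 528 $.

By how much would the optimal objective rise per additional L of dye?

0

Check each constraint at x*: cotton 40/52 (slack 12); steam 80/80 (tight); dye 24/29 (slack 5); loom time 32/32 (tight).
Slack constraints have shadow price 0 (complementary slackness).
The binding rows give the dual system: 4·y_steam + 1·y_loom time = 21 and 2·y_steam + 2·y_loom time = 24.
This yields shadow prices y_steam = 3, y_loom time = 9.
Shadow price of dye = 0.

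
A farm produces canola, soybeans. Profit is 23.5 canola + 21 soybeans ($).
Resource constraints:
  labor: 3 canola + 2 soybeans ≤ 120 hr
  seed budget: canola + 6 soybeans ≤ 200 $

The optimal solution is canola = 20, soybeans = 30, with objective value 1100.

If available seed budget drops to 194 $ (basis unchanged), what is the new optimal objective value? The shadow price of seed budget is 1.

Δb = -6, so new z* = 1100 + (1)·(-6) = 1100 − 6 = 1094.

1094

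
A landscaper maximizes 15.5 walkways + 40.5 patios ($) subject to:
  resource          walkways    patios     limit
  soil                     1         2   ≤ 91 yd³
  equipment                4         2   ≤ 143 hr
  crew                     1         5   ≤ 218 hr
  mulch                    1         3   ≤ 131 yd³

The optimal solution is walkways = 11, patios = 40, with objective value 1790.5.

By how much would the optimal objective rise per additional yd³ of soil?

6

At the optimum: soil uses 91 of 91 (binding); equipment uses 124 of 143 (slack = 19); crew uses 211 of 218 (slack = 7); mulch uses 131 of 131 (binding).
Since equipment, crew are not tight, their duals are 0.
From A_Bᵀ y = c: 1·y_soil + 1·y_mulch = 15.5; 2·y_soil + 3·y_mulch = 40.5.
→ y_soil = 6 and y_mulch = 9.5.
Shadow price of soil = 6.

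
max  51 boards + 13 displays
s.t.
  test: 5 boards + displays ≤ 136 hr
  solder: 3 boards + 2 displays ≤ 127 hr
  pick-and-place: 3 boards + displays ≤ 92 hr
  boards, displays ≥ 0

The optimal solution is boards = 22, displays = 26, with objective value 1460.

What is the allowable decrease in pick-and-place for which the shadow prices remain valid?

10.4

Binding constraints: test, pick-and-place. The basis is B = [[5,1],[3,1]] with det 2.
Per unit decrease in pick-and-place, x* moves by d = (0.5, -2.5).
The basis stays optimal until displays reaches 0; allowable decrease = 10.4 hr.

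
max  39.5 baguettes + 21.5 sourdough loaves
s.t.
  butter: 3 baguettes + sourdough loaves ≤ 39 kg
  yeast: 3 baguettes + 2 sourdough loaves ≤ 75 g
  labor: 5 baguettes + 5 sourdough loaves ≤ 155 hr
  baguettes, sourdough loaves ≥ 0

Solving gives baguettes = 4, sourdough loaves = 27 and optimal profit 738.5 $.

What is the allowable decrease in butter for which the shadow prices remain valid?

Binding constraints: butter, labor. The basis is B = [[3,1],[5,5]] with det 10.
Per unit decrease in butter, x* moves by d = (-0.5, 0.5).
The basis stays optimal until baguettes reaches 0; allowable decrease = 8 kg.

8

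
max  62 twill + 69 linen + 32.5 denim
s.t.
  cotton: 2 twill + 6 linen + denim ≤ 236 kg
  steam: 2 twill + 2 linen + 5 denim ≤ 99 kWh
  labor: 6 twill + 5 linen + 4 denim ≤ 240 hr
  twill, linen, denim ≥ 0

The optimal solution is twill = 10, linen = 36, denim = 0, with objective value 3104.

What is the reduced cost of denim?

At the optimum: cotton uses 236 of 236 (binding); steam uses 92 of 99 (slack = 7); labor uses 240 of 240 (binding).
Since steam is not tight, its dual is 0.
The binding rows give the dual system: 2·y_cotton + 6·y_labor = 62 and 6·y_cotton + 5·y_labor = 69.
Solving: y_cotton = 4, y_labor = 9.
Reduced cost of denim: c₃ − yᵀa₃ = 32.5 − (4·1 + 9·4) = 32.5 − 40 = -7.5.

-7.5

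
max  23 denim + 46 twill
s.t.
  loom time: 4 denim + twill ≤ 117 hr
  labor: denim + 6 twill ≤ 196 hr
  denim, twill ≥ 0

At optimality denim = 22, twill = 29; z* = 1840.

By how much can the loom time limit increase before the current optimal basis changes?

Binding constraints: loom time, labor. The basis is B = [[4,1],[1,6]] with det 23.
Per unit increase in loom time, x* moves by d = (0.2609, -0.0435).
The basis stays optimal until twill reaches 0; allowable increase = 667 hr.

667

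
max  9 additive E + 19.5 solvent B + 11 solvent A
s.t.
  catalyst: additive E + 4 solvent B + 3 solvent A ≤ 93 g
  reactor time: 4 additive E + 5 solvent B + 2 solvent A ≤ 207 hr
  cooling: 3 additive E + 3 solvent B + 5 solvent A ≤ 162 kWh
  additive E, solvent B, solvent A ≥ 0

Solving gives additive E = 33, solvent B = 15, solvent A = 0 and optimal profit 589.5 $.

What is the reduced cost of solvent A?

Binding: catalyst and reactor time. Non-binding: cooling (18 unused).
By complementary slackness, y = 0 for the non-binding constraint.
Dual feasibility on the basic columns requires 1·y_catalyst + 4·y_reactor time = 9, 4·y_catalyst + 5·y_reactor time = 19.5.
→ y_catalyst = 3 and y_reactor time = 1.5.
Reduced cost of solvent A: c₃ − yᵀa₃ = 11 − (3·3 + 1.5·2) = 11 − 12 = -1.

-1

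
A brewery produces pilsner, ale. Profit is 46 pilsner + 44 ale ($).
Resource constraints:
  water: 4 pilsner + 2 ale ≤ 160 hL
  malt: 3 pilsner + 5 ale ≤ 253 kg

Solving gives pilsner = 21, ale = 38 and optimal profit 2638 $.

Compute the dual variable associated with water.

Both water and malt are binding at x*.
From A_Bᵀ y = c: 4·y_water + 3·y_malt = 46; 2·y_water + 5·y_malt = 44.
Solving: y_water = 7, y_malt = 6.
Shadow price of water = 7.

7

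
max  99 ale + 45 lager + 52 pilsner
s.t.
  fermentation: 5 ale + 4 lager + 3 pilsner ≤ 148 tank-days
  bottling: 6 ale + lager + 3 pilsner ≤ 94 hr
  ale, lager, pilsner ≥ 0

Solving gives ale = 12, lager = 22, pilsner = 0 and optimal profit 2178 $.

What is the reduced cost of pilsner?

-2

At the optimum: fermentation uses 148 of 148 (binding); bottling uses 94 of 94 (binding).
The binding rows give the dual system: 5·y_fermentation + 6·y_bottling = 99 and 4·y_fermentation + 1·y_bottling = 45.
This yields shadow prices y_fermentation = 9, y_bottling = 9.
Reduced cost of pilsner: c₃ − yᵀa₃ = 52 − (9·3 + 9·3) = 52 − 54 = -2.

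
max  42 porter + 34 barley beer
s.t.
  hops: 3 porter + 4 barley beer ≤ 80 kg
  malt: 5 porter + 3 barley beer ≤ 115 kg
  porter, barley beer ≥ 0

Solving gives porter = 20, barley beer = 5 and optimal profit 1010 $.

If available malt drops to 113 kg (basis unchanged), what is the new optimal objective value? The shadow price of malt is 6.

998

Δb = -2, so new z* = 1010 + (6)·(-2) = 1010 − 12 = 998.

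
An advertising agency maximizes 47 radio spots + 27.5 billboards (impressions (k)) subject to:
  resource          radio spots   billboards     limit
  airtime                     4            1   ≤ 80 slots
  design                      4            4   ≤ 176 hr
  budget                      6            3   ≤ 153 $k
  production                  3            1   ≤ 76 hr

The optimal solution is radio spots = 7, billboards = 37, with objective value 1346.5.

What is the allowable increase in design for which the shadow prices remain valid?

Binding constraints: design, budget. The basis is B = [[4,4],[6,3]] with det -12.
Per unit increase in design, x* moves by d = (-0.25, 0.5).
The basis stays optimal until radio spots reaches 0; allowable increase = 28 hr.

28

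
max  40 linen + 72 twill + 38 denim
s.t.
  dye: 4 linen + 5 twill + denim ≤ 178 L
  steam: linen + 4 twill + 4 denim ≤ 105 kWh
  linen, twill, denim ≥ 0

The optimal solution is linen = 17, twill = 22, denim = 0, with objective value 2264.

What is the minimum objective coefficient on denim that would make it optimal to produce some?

40

Check each constraint at x*: dye 178/178 (tight); steam 105/105 (tight).
From A_Bᵀ y = c: 4·y_dye + 1·y_steam = 40; 5·y_dye + 4·y_steam = 72.
→ y_dye = 8 and y_steam = 8.
denim enters the basis when its profit ≥ yᵀa₃ = 8·1 + 8·4 = 40.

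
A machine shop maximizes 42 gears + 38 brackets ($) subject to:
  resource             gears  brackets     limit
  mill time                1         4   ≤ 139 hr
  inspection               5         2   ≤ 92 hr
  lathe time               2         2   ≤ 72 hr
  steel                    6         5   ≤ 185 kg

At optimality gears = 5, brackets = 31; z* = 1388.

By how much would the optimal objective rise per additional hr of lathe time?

Binding: lathe time and steel. Non-binding: mill time (10 unused), inspection (5 unused).
Slack constraints have shadow price 0 (complementary slackness).
The binding rows give the dual system: 2·y_lathe time + 6·y_steel = 42 and 2·y_lathe time + 5·y_steel = 38.
This yields shadow prices y_lathe time = 9, y_steel = 4.
Shadow price of lathe time = 9.

9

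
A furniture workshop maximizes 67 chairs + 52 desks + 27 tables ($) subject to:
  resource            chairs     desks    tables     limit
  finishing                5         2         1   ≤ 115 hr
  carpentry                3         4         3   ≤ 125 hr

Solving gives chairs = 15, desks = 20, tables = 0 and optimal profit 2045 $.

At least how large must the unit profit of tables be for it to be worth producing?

Check each constraint at x*: finishing 115/115 (tight); carpentry 125/125 (tight).
Dual feasibility on the basic columns requires 5·y_finishing + 3·y_carpentry = 67, 2·y_finishing + 4·y_carpentry = 52.
This yields shadow prices y_finishing = 8, y_carpentry = 9.
tables enters the basis when its profit ≥ yᵀa₃ = 8·1 + 9·3 = 35.

35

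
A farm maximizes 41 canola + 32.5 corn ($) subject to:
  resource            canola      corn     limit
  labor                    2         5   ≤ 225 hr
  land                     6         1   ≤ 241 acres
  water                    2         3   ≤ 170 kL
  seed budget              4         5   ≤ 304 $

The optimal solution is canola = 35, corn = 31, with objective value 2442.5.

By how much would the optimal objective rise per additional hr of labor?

Binding: labor and land. Non-binding: water (7 unused), seed budget (9 unused).
Since water, seed budget are not tight, their duals are 0.
The binding rows give the dual system: 2·y_labor + 6·y_land = 41 and 5·y_labor + 1·y_land = 32.5.
Solving: y_labor = 5.5, y_land = 5.
Shadow price of labor = 5.5.

5.5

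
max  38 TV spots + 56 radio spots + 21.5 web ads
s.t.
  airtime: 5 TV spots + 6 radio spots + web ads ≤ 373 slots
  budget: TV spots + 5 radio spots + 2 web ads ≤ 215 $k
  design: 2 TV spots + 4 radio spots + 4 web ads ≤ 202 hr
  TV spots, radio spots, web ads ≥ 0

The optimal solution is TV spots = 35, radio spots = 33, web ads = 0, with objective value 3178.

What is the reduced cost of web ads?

Binding: airtime and design. Non-binding: budget (15 unused).
Since budget is not tight, its dual is 0.
The binding rows give the dual system: 5·y_airtime + 2·y_design = 38 and 6·y_airtime + 4·y_design = 56.
Solving: y_airtime = 5, y_design = 6.5.
Reduced cost of web ads: c₃ − yᵀa₃ = 21.5 − (5·1 + 6.5·4) = 21.5 − 31 = -9.5.

-9.5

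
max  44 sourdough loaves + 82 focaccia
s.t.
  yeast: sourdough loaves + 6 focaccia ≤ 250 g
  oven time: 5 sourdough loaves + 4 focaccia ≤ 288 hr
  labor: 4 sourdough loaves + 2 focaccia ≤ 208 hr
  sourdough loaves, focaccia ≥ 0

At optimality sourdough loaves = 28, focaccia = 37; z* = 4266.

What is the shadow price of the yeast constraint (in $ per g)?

Check each constraint at x*: yeast 250/250 (tight); oven time 288/288 (tight); labor 186/208 (slack 22).
Slack constraints have shadow price 0 (complementary slackness).
Dual feasibility on the basic columns requires 1·y_yeast + 5·y_oven time = 44, 6·y_yeast + 4·y_oven time = 82.
Solving: y_yeast = 9, y_oven time = 7.
Shadow price of yeast = 9.

9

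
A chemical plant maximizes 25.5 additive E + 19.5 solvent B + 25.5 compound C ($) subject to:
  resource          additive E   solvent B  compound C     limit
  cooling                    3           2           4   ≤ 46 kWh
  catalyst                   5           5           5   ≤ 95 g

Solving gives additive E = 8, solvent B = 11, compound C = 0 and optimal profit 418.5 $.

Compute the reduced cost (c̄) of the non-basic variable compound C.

-6

Both cooling and catalyst are binding at x*.
The binding rows give the dual system: 3·y_cooling + 5·y_catalyst = 25.5 and 2·y_cooling + 5·y_catalyst = 19.5.
This yields shadow prices y_cooling = 6, y_catalyst = 1.5.
Reduced cost of compound C: c₃ − yᵀa₃ = 25.5 − (6·4 + 1.5·5) = 25.5 − 31.5 = -6.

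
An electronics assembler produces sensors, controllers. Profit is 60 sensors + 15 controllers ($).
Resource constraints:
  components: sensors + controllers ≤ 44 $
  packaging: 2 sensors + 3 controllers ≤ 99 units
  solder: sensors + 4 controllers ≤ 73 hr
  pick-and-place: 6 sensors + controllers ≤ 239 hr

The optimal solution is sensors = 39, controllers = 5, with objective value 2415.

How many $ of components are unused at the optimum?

0

components used = 1·39 + 1·5 = 44; slack = 44 − 44 = 0.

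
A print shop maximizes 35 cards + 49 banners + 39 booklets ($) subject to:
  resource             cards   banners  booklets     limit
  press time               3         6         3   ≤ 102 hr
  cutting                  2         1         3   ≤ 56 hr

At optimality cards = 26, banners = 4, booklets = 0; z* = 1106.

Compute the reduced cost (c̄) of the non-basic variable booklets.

-3

Check each constraint at x*: press time 102/102 (tight); cutting 56/56 (tight).
Dual feasibility on the basic columns requires 3·y_press time + 2·y_cutting = 35, 6·y_press time + 1·y_cutting = 49.
Solving: y_press time = 7, y_cutting = 7.
Reduced cost of booklets: c₃ − yᵀa₃ = 39 − (7·3 + 7·3) = 39 − 42 = -3.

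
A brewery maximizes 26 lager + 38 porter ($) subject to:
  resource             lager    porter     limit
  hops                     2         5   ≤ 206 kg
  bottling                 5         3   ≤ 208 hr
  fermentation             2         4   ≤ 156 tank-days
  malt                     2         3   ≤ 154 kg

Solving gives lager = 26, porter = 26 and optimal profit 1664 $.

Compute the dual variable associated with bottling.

2

At the optimum: hops uses 182 of 206 (slack = 24); bottling uses 208 of 208 (binding); fermentation uses 156 of 156 (binding); malt uses 130 of 154 (slack = 24).
By complementary slackness, y = 0 for the non-binding constraints.
Dual feasibility on the basic columns requires 5·y_bottling + 2·y_fermentation = 26, 3·y_bottling + 4·y_fermentation = 38.
Solving: y_bottling = 2, y_fermentation = 8.
Shadow price of bottling = 2.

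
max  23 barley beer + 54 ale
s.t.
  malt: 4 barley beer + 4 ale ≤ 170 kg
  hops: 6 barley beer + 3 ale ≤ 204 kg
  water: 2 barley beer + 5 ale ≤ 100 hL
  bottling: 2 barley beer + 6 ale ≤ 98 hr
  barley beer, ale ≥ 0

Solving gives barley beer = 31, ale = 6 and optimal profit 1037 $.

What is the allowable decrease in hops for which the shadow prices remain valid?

Binding constraints: hops, bottling. The basis is B = [[6,3],[2,6]] with det 30.
Per unit decrease in hops, x* moves by d = (-0.2, 0.0667).
The basis stays optimal until barley beer reaches 0; allowable decrease = 155 kg.

155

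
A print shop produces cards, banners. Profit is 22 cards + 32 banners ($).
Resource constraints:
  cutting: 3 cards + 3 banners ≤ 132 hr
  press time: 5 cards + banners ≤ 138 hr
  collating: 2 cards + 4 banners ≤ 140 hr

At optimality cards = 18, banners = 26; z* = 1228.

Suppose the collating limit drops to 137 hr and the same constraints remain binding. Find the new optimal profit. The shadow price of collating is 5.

Δb = -3, so new z* = 1228 + (5)·(-3) = 1228 − 15 = 1213.

1213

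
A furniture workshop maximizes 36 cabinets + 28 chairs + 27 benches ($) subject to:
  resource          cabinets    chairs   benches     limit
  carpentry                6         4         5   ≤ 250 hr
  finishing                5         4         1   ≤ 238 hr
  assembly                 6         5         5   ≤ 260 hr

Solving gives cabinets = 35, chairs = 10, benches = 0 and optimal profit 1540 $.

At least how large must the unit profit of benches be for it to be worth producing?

At the optimum: carpentry uses 250 of 250 (binding); finishing uses 215 of 238 (slack = 23); assembly uses 260 of 260 (binding).
By complementary slackness, y = 0 for the non-binding constraint.
Dual feasibility on the basic columns requires 6·y_carpentry + 6·y_assembly = 36, 4·y_carpentry + 5·y_assembly = 28.
→ y_carpentry = 2 and y_assembly = 4.
benches enters the basis when its profit ≥ yᵀa₃ = 2·5 + 4·5 = 30.

30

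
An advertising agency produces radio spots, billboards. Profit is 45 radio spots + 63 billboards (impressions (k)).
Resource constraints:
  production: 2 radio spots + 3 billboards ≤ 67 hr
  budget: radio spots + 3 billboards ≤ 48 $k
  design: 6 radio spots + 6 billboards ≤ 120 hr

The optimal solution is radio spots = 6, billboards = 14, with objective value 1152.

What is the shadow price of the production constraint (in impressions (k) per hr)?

0

Binding: budget and design. Non-binding: production (13 unused).
Slack constraints have shadow price 0 (complementary slackness).
From A_Bᵀ y = c: 1·y_budget + 6·y_design = 45; 3·y_budget + 6·y_design = 63.
→ y_budget = 9 and y_design = 6.
Shadow price of production = 0.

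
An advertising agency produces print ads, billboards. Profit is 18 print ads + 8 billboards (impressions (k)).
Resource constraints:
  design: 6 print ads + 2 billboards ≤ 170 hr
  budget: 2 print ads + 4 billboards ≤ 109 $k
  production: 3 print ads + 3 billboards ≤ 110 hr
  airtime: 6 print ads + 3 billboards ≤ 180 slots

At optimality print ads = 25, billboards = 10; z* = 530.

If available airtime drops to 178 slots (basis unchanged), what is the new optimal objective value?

526

At the optimum: design uses 170 of 170 (binding); budget uses 90 of 109 (slack = 19); production uses 105 of 110 (slack = 5); airtime uses 180 of 180 (binding).
Slack constraints have shadow price 0 (complementary slackness).
From A_Bᵀ y = c: 6·y_design + 6·y_airtime = 18; 2·y_design + 3·y_airtime = 8.
Solving: y_design = 1, y_airtime = 2.
Δz = y_airtime·Δb = 2 × (-2) = -4, so new z* = 530 − 4 = 526.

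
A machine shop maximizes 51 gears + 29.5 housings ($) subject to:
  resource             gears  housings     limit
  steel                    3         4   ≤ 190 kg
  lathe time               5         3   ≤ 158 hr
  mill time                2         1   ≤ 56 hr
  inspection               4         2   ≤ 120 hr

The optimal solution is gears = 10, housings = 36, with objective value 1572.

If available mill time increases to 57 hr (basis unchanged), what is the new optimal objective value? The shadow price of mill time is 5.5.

Δb = 1, so new z* = 1572 + (5.5)·(1) = 1572 + 5.5 = 1577.5.

1577.5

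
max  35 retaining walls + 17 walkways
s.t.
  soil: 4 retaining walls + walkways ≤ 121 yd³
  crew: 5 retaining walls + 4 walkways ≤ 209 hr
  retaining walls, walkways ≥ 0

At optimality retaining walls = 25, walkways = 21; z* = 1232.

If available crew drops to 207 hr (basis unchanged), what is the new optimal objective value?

1226

Check each constraint at x*: soil 121/121 (tight); crew 209/209 (tight).
The binding rows give the dual system: 4·y_soil + 5·y_crew = 35 and 1·y_soil + 4·y_crew = 17.
→ y_soil = 5 and y_crew = 3.
Δz = y_crew·Δb = 3 × (-2) = -6, so new z* = 1232 − 6 = 1226.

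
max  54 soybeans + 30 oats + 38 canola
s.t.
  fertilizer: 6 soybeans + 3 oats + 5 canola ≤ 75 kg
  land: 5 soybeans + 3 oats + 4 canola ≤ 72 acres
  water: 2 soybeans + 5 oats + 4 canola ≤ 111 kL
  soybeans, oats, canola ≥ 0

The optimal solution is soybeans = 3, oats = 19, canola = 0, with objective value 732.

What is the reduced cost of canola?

-6

At the optimum: fertilizer uses 75 of 75 (binding); land uses 72 of 72 (binding); water uses 101 of 111 (slack = 10).
Slack constraints have shadow price 0 (complementary slackness).
From A_Bᵀ y = c: 6·y_fertilizer + 5·y_land = 54; 3·y_fertilizer + 3·y_land = 30.
This yields shadow prices y_fertilizer = 4, y_land = 6.
Reduced cost of canola: c₃ − yᵀa₃ = 38 − (4·5 + 6·4) = 38 − 44 = -6.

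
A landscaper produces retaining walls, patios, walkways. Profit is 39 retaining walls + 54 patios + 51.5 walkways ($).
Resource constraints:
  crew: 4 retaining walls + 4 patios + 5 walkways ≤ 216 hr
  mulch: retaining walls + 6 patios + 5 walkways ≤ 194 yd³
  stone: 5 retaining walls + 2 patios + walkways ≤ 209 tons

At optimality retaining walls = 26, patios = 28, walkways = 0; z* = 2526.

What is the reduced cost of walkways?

-8.5

At the optimum: crew uses 216 of 216 (binding); mulch uses 194 of 194 (binding); stone uses 186 of 209 (slack = 23).
Since stone is not tight, its dual is 0.
The binding rows give the dual system: 4·y_crew + 1·y_mulch = 39 and 4·y_crew + 6·y_mulch = 54.
Solving: y_crew = 9, y_mulch = 3.
Reduced cost of walkways: c₃ − yᵀa₃ = 51.5 − (9·5 + 3·5) = 51.5 − 60 = -8.5.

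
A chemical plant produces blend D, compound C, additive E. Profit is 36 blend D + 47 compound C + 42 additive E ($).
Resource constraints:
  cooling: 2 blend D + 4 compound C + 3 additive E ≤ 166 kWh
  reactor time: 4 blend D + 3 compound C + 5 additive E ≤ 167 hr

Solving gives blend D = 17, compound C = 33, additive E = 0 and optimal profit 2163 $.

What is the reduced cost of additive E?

-7

Both cooling and reactor time are binding at x*.
From A_Bᵀ y = c: 2·y_cooling + 4·y_reactor time = 36; 4·y_cooling + 3·y_reactor time = 47.
Solving: y_cooling = 8, y_reactor time = 5.
Reduced cost of additive E: c₃ − yᵀa₃ = 42 − (8·3 + 5·5) = 42 − 49 = -7.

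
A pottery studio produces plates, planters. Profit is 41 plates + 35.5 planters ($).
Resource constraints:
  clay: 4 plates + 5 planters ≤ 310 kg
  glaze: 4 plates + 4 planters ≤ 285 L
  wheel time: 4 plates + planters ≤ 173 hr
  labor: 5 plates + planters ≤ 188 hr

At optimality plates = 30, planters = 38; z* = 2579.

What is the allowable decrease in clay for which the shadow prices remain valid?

159.6

Binding constraints: clay, labor. The basis is B = [[4,5],[5,1]] with det -21.
Per unit decrease in clay, x* moves by d = (0.0476, -0.2381).
The basis stays optimal until planters reaches 0; allowable decrease = 159.6 kg.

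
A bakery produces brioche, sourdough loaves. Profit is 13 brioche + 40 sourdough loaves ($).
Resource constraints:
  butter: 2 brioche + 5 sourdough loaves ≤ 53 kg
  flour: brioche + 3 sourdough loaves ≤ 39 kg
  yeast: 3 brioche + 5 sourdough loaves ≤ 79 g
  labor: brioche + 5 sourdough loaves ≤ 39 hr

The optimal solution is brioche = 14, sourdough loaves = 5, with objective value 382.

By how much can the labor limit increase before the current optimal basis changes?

Binding constraints: butter, labor. The basis is B = [[2,5],[1,5]] with det 5.
Per unit increase in labor, x* moves by d = (-1, 0.4).
The basis stays optimal until brioche reaches 0; allowable increase = 14 hr.

14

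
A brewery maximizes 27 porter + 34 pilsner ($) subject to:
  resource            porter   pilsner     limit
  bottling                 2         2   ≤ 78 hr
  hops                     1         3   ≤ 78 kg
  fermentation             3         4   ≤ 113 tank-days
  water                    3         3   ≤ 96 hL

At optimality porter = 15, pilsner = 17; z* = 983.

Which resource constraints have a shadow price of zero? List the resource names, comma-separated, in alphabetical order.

bottling, hops

bottling: 64/78 (slack 14)
hops: 66/78 (slack 12)
fermentation: 113/113 (binding)
water: 96/96 (binding)
By complementary slackness, a constraint with positive slack has shadow price 0 → bottling, hops.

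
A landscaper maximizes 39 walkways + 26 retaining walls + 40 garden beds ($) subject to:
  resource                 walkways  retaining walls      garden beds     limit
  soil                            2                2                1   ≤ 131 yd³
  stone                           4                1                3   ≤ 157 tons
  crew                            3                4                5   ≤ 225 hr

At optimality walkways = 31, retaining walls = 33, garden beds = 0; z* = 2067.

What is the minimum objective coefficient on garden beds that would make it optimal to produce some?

43

Check each constraint at x*: soil 128/131 (slack 3); stone 157/157 (tight); crew 225/225 (tight).
By complementary slackness, y = 0 for the non-binding constraint.
From A_Bᵀ y = c: 4·y_stone + 3·y_crew = 39; 1·y_stone + 4·y_crew = 26.
This yields shadow prices y_stone = 6, y_crew = 5.
garden beds enters the basis when its profit ≥ yᵀa₃ = 6·3 + 5·5 = 43.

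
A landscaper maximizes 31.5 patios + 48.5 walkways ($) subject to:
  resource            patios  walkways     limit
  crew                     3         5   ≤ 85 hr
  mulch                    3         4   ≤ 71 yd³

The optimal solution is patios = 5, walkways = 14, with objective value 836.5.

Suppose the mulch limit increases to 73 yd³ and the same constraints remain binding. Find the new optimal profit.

Both crew and mulch are binding at x*.
The binding rows give the dual system: 3·y_crew + 3·y_mulch = 31.5 and 5·y_crew + 4·y_mulch = 48.5.
Solving: y_crew = 6.5, y_mulch = 4.
Δz = y_mulch·Δb = 4 × (2) = 8, so new z* = 836.5 + 8 = 844.5.

844.5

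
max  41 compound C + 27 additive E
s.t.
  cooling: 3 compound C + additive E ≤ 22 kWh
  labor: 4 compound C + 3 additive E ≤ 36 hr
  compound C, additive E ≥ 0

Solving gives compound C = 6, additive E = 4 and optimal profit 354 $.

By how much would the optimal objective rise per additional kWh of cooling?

3

Both cooling and labor are binding at x*.
Dual feasibility on the basic columns requires 3·y_cooling + 4·y_labor = 41, 1·y_cooling + 3·y_labor = 27.
Solving: y_cooling = 3, y_labor = 8.
Shadow price of cooling = 3.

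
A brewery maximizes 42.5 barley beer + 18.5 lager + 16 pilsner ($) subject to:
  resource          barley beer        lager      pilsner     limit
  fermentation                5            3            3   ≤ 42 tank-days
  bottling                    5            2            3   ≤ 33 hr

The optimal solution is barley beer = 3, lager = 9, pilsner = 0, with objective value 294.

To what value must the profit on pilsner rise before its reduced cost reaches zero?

At the optimum: fermentation uses 42 of 42 (binding); bottling uses 33 of 33 (binding).
Dual feasibility on the basic columns requires 5·y_fermentation + 5·y_bottling = 42.5, 3·y_fermentation + 2·y_bottling = 18.5.
Solving: y_fermentation = 1.5, y_bottling = 7.
pilsner enters the basis when its profit ≥ yᵀa₃ = 1.5·3 + 7·3 = 25.5.

25.5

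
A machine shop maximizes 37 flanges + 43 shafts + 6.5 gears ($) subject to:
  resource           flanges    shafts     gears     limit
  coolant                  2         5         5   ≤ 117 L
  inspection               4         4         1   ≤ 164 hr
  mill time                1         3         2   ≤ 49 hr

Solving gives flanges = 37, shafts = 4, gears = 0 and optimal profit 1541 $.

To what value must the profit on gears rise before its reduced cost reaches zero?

14.5

Binding: inspection and mill time. Non-binding: coolant (23 unused).
Since coolant is not tight, its dual is 0.
From A_Bᵀ y = c: 4·y_inspection + 1·y_mill time = 37; 4·y_inspection + 3·y_mill time = 43.
This yields shadow prices y_inspection = 8.5, y_mill time = 3.
gears enters the basis when its profit ≥ yᵀa₃ = 8.5·1 + 3·2 = 14.5.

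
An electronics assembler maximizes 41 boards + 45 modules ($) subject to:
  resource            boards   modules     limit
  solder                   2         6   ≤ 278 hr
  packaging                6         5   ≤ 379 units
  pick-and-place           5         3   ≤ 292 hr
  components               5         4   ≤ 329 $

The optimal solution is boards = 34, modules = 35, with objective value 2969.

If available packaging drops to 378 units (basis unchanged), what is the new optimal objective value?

At the optimum: solder uses 278 of 278 (binding); packaging uses 379 of 379 (binding); pick-and-place uses 275 of 292 (slack = 17); components uses 310 of 329 (slack = 19).
Since pick-and-place, components are not tight, their duals are 0.
The binding rows give the dual system: 2·y_solder + 6·y_packaging = 41 and 6·y_solder + 5·y_packaging = 45.
Solving: y_solder = 2.5, y_packaging = 6.
Δz = y_packaging·Δb = 6 × (-1) = -6, so new z* = 2969 − 6 = 2963.

2963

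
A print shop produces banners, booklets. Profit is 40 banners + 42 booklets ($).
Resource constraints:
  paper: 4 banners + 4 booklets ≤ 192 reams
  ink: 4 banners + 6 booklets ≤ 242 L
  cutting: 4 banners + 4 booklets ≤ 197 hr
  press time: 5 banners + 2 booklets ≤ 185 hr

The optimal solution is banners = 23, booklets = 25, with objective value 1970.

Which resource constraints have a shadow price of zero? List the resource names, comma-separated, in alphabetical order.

cutting, press time

paper: 192/192 (binding)
ink: 242/242 (binding)
cutting: 192/197 (slack 5)
press time: 165/185 (slack 20)
By complementary slackness, a constraint with positive slack has shadow price 0 → cutting, press time.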